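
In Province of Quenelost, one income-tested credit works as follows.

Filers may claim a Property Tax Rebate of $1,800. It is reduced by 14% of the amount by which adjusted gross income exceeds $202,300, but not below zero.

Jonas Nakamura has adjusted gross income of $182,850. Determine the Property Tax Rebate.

Property Tax Rebate: $182,850 is at or below the $202,300 threshold, so the full $1,800 applies.

$1,800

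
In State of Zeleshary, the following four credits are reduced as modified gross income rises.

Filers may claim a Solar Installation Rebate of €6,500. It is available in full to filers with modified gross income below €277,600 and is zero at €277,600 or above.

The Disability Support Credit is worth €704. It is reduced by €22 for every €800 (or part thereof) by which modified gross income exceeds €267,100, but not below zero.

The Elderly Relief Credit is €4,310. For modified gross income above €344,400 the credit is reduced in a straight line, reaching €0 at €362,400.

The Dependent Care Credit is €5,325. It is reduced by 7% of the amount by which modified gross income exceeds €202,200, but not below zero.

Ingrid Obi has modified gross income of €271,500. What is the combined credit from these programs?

€11,856

Solar Installation Rebate: €271,500 is below the €277,600 cutoff, so the full €6,500 applies.
Disability Support Credit: income exceeds €267,100 by €4,400, which is 6 full-or-partial €800 increments; reduction = 6 × €22 = €132, leaving €572.
Elderly Relief Credit: €271,500 is at or below the €344,400 threshold, so the full €4,310 applies.
Dependent Care Credit: 7% of the €69,300 excess over €202,200 is €4,851; credit = €5,325 − €4,851 = €474.
Total: €6,500 + €572 + €4,310 + €474 = €11,856.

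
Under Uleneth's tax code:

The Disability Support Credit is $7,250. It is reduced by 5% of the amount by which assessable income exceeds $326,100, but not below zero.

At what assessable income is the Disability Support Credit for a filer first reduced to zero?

The credit falls by 5% of each dollar above $326,100, so it reaches zero when the excess is $7,250 / 5% = $145,000: income = $326,100 + $145,000 = $471,100.

$471,100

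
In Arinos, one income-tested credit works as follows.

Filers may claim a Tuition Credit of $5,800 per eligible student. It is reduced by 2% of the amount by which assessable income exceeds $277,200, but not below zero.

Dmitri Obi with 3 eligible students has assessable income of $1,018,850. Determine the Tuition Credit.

$2,567

Tuition Credit: base = 3 × $5,800 = $17,400. 2% of the $741,650 excess over $277,200 is $14,833; credit = $17,400 − $14,833 = $2,567.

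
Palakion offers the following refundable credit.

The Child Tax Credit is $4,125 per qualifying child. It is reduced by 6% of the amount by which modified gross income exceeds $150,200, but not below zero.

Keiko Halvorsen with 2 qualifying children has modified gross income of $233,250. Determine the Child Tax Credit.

$3,267

Child Tax Credit: base = 2 × $4,125 = $8,250. 6% of the $83,050 excess over $150,200 is $4,983; credit = $8,250 − $4,983 = $3,267.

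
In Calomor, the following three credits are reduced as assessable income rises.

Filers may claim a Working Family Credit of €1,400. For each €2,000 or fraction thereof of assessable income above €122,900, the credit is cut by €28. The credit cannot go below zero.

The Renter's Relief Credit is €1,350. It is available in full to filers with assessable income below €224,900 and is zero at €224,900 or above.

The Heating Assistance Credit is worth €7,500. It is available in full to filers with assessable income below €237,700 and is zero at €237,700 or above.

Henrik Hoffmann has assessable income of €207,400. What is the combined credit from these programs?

€9,046

Working Family Credit: income exceeds €122,900 by €84,500, which is 43 full-or-partial €2,000 increments; reduction = 43 × €28 = €1,204, leaving €196.
Renter's Relief Credit: €207,400 is below the €224,900 cutoff, so the full €1,350 applies.
Heating Assistance Credit: €207,400 is below the €237,700 cutoff, so the full €7,500 applies.
Total: €196 + €1,350 + €7,500 = €9,046.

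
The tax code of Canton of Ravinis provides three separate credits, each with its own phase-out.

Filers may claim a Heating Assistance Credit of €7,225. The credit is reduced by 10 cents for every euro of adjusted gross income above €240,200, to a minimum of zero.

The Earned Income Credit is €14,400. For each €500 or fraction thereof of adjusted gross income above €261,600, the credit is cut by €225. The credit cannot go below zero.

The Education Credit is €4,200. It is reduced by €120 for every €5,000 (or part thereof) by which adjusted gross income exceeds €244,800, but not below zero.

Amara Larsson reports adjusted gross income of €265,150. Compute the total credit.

€20,930

Heating Assistance Credit: 10% of the €24,950 excess over €240,200 is €2,495; credit = €7,225 − €2,495 = €4,730.
Earned Income Credit: income exceeds €261,600 by €3,550, which is 8 full-or-partial €500 increments; reduction = 8 × €225 = €1,800, leaving €12,600.
Education Credit: income exceeds €244,800 by €20,350, which is 5 full-or-partial €5,000 increments; reduction = 5 × €120 = €600, leaving €3,600.
Total: €4,730 + €12,600 + €3,600 = €20,930.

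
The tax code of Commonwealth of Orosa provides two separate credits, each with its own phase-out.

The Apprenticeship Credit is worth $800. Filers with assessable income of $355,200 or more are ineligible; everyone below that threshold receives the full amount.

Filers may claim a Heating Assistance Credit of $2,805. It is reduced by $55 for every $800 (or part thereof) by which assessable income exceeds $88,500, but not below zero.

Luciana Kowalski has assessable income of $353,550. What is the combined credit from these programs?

Apprenticeship Credit: $353,550 is below the $355,200 cutoff, so the full $800 applies.
Heating Assistance Credit: income exceeds $88,500 by $265,050 → 332 increments × $55 = $18,260 ≥ base, so the credit is $0.
Total: $800 + $0 = $800.

$800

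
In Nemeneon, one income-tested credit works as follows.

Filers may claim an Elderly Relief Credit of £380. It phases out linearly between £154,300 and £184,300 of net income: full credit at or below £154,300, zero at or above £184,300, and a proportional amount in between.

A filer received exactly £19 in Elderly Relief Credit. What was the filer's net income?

£19 is 19/380 of the full £380, so 361/380 of the £30,000 range has been used: income = £154,300 + £30,000 × 361/380 = £182,800.

£182,800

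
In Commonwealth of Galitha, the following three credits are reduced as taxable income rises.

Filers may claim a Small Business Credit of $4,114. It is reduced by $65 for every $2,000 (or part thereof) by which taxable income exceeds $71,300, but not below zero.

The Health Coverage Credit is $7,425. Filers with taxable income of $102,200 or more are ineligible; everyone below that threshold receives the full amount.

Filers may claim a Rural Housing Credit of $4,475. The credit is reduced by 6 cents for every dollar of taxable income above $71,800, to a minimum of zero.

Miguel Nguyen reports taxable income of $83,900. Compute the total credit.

Small Business Credit: income exceeds $71,300 by $12,600, which is 7 full-or-partial $2,000 increments; reduction = 7 × $65 = $455, leaving $3,659.
Health Coverage Credit: $83,900 is below the $102,200 cutoff, so the full $7,425 applies.
Rural Housing Credit: 6% of the $12,100 excess over $71,800 is $726; credit = $4,475 − $726 = $3,749.
Total: $3,659 + $7,425 + $3,749 = $14,833.

$14,833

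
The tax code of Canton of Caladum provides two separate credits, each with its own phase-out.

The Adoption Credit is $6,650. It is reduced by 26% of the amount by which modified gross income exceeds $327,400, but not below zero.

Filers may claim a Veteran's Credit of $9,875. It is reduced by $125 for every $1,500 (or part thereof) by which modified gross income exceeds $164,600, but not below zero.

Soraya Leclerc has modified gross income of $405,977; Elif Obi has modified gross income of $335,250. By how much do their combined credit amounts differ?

Soraya ($405,977): Adoption Credit: 26% of the $78,577 excess over $327,400 is $20,430.02 ≥ base, so the credit is $0. Veteran's Credit: income exceeds $164,600 by $241,377 → 161 increments × $125 = $20,125 ≥ base, so the credit is $0. total $0 + $0 = $0
Elif ($335,250): Adoption Credit: 26% of the $7,850 excess over $327,400 is $2,041; credit = $6,650 − $2,041 = $4,609. Veteran's Credit: income exceeds $164,600 by $170,650 → 114 increments × $125 = $14,250 ≥ base, so the credit is $0. total $4,609 + $0 = $4,609
Difference: |$0 − $4,609| = $4,609.

$4,609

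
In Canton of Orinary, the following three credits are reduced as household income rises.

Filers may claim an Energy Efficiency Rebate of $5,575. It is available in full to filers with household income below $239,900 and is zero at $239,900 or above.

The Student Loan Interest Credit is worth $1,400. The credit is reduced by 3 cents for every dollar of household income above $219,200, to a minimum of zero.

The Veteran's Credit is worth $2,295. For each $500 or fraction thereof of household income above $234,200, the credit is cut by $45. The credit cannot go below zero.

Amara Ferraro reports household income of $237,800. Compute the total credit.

Energy Efficiency Rebate: $237,800 is below the $239,900 cutoff, so the full $5,575 applies.
Student Loan Interest Credit: 3% of the $18,600 excess over $219,200 is $558; credit = $1,400 − $558 = $842.
Veteran's Credit: income exceeds $234,200 by $3,600, which is 8 full-or-partial $500 increments; reduction = 8 × $45 = $360, leaving $1,935.
Total: $5,575 + $842 + $1,935 = $8,352.

$8,352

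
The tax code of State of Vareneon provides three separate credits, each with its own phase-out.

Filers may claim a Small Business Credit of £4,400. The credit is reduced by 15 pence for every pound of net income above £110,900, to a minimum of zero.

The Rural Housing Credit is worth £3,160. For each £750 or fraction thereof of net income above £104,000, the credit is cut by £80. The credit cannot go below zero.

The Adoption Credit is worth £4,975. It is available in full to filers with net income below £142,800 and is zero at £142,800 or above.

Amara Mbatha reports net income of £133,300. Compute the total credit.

Small Business Credit: 15% of the £22,400 excess over £110,900 is £3,360; credit = £4,400 − £3,360 = £1,040.
Rural Housing Credit: income exceeds £104,000 by £29,300 → 40 increments × £80 = £3,200 ≥ base, so the credit is £0.
Adoption Credit: £133,300 is below the £142,800 cutoff, so the full £4,975 applies.
Total: £1,040 + £0 + £4,975 = £6,015.

£6,015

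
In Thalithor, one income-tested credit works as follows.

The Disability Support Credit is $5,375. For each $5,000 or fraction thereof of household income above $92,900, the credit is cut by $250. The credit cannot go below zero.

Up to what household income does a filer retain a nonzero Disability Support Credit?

After 21 increments the reduction is 21 × $250 = $5,250, leaving $125; one more increment wipes it out. Increment 21 ends at excess 21 × $5,000 = $105,000, so the highest qualifying income is $92,900 + $105,000 = $197,900.

$197,900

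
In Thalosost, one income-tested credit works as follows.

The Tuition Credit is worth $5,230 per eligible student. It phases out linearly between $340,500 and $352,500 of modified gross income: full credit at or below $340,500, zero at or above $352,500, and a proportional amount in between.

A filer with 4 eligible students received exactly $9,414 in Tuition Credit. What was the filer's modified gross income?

Full credit = 4 × $5,230 = $20,920.
$9,414 is 9,414/20,920 of the full $20,920, so 11,506/20,920 of the $12,000 range has been used: income = $340,500 + $12,000 × 11,506/20,920 = $347,100.

$347,100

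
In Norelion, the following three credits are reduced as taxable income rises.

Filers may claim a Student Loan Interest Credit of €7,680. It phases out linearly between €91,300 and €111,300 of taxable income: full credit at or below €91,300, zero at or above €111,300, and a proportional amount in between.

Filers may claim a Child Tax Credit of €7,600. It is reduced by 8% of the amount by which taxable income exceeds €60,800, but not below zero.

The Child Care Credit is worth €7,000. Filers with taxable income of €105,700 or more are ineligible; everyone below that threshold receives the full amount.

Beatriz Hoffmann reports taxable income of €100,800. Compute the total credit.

€15,432

Student Loan Interest Credit: €100,800 is €9,500 into a €20,000 phase-out range, leaving 10,500/20,000 of the credit: €7,680 × 10,500/20,000 = €4,032.
Child Tax Credit: 8% of the €40,000 excess over €60,800 is €3,200; credit = €7,600 − €3,200 = €4,400.
Child Care Credit: €100,800 is below the €105,700 cutoff, so the full €7,000 applies.
Total: €4,032 + €4,400 + €7,000 = €15,432.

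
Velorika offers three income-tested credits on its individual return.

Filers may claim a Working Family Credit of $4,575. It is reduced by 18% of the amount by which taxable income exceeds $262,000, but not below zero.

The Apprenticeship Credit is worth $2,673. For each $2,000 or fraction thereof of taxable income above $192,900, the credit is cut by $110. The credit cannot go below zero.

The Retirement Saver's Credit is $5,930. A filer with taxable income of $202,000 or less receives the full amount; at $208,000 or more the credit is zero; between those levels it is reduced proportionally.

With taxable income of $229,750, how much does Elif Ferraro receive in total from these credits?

Working Family Credit: $229,750 is at or below the $262,000 threshold, so the full $4,575 applies.
Apprenticeship Credit: income exceeds $192,900 by $36,850, which is 19 full-or-partial $2,000 increments; reduction = 19 × $110 = $2,090, leaving $583.
Retirement Saver's Credit: $229,750 is at or above $208,000, so the credit is $0.
Total: $4,575 + $583 + $0 = $5,158.

$5,158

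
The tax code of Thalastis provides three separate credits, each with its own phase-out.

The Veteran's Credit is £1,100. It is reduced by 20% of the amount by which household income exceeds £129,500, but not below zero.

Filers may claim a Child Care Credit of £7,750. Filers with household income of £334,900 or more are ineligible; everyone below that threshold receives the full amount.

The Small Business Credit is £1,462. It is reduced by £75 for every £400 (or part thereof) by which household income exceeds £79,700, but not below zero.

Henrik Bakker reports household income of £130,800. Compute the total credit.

Veteran's Credit: 20% of the £1,300 excess over £129,500 is £260; credit = £1,100 − £260 = £840.
Child Care Credit: £130,800 is below the £334,900 cutoff, so the full £7,750 applies.
Small Business Credit: income exceeds £79,700 by £51,100 → 128 increments × £75 = £9,600 ≥ base, so the credit is £0.
Total: £840 + £7,750 + £0 = £8,590.

£8,590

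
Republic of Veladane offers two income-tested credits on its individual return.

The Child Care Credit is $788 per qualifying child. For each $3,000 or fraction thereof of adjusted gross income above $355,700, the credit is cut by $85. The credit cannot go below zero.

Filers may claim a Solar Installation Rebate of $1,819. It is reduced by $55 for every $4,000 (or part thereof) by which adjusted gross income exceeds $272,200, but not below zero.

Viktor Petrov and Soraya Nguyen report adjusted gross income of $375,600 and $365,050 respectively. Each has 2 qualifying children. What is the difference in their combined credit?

$365

Viktor ($375,600): Child Care Credit: base = 2 × $788 = $1,576. income exceeds $355,700 by $19,900, which is 7 full-or-partial $3,000 increments; reduction = 7 × $85 = $595, leaving $981. Solar Installation Rebate: income exceeds $272,200 by $103,400, which is 26 full-or-partial $4,000 increments; reduction = 26 × $55 = $1,430, leaving $389. total $981 + $389 = $1,370
Soraya ($365,050): Child Care Credit: base = 2 × $788 = $1,576. income exceeds $355,700 by $9,350, which is 4 full-or-partial $3,000 increments; reduction = 4 × $85 = $340, leaving $1,236. Solar Installation Rebate: income exceeds $272,200 by $92,850, which is 24 full-or-partial $4,000 increments; reduction = 24 × $55 = $1,320, leaving $499. total $1,236 + $499 = $1,735
Difference: |$1,370 − $1,735| = $365.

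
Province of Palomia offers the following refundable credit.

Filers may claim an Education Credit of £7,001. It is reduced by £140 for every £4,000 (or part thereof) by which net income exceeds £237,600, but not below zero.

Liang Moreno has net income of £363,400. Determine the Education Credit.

£2,521

Education Credit: income exceeds £237,600 by £125,800, which is 32 full-or-partial £4,000 increments; reduction = 32 × £140 = £4,480, leaving £2,521.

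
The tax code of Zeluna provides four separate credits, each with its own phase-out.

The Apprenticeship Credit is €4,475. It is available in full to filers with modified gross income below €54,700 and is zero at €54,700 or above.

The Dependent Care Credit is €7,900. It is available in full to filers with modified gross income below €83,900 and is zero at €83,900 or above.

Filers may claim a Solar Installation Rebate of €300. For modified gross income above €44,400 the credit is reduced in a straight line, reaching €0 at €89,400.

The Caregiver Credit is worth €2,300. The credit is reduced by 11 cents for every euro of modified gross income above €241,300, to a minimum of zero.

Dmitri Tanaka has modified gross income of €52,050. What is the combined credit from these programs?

Apprenticeship Credit: €52,050 is below the €54,700 cutoff, so the full €4,475 applies.
Dependent Care Credit: €52,050 is below the €83,900 cutoff, so the full €7,900 applies.
Solar Installation Rebate: €52,050 is €7,650 into a €45,000 phase-out range, leaving 37,350/45,000 of the credit: €300 × 37,350/45,000 = €249.
Caregiver Credit: €52,050 is at or below the €241,300 threshold, so the full €2,300 applies.
Total: €4,475 + €7,900 + €249 + €2,300 = €14,924.

€14,924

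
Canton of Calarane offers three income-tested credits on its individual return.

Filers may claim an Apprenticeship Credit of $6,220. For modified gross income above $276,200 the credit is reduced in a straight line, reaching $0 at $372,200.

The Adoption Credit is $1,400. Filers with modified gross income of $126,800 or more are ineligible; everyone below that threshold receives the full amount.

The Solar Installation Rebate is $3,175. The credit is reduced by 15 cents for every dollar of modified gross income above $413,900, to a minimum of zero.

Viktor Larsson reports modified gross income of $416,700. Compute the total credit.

$2,755

Apprenticeship Credit: $416,700 is at or above $372,200, so the credit is $0.
Adoption Credit: $416,700 meets or exceeds the $126,800 cutoff, so the credit is $0.
Solar Installation Rebate: 15% of the $2,800 excess over $413,900 is $420; credit = $3,175 − $420 = $2,755.
Total: $0 + $0 + $2,755 = $2,755.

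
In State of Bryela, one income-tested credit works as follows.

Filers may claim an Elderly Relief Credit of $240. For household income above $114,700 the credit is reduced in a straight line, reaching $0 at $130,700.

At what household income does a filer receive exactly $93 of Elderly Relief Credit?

$93 is 93/240 of the full $240, so 147/240 of the $16,000 range has been used: income = $114,700 + $16,000 × 147/240 = $124,500.

$124,500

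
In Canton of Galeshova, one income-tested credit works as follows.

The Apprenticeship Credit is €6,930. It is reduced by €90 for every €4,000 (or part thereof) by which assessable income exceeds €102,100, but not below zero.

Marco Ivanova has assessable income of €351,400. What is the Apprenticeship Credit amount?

Apprenticeship Credit: income exceeds €102,100 by €249,300, which is 63 full-or-partial €4,000 increments; reduction = 63 × €90 = €5,670, leaving €1,260.

€1,260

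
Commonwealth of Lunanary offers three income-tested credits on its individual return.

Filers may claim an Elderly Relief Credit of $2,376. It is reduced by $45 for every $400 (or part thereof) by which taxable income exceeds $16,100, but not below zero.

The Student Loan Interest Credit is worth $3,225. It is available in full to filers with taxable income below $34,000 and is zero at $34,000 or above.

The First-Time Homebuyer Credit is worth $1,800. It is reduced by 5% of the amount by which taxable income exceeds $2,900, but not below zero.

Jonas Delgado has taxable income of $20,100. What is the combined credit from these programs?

Elderly Relief Credit: income exceeds $16,100 by $4,000, which is 10 full-or-partial $400 increments; reduction = 10 × $45 = $450, leaving $1,926.
Student Loan Interest Credit: $20,100 is below the $34,000 cutoff, so the full $3,225 applies.
First-Time Homebuyer Credit: 5% of the $17,200 excess over $2,900 is $860; credit = $1,800 − $860 = $940.
Total: $1,926 + $3,225 + $940 = $6,091.

$6,091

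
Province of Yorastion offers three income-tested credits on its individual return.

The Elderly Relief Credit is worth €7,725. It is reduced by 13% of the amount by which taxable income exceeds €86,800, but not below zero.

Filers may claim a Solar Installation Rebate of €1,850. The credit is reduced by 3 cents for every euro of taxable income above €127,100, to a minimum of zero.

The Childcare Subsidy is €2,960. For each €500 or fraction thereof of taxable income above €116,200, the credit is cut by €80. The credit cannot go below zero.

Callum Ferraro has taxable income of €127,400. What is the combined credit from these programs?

€5,408

Elderly Relief Credit: 13% of the €40,600 excess over €86,800 is €5,278; credit = €7,725 − €5,278 = €2,447.
Solar Installation Rebate: 3% of the €300 excess over €127,100 is €9; credit = €1,850 − €9 = €1,841.
Childcare Subsidy: income exceeds €116,200 by €11,200, which is 23 full-or-partial €500 increments; reduction = 23 × €80 = €1,840, leaving €1,120.
Total: €2,447 + €1,841 + €1,120 = €5,408.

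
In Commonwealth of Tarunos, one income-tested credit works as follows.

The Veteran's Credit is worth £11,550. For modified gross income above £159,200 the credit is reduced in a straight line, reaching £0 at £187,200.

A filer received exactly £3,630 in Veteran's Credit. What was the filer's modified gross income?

£178,400

£3,630 is 3,630/11,550 of the full £11,550, so 7,920/11,550 of the £28,000 range has been used: income = £159,200 + £28,000 × 7,920/11,550 = £178,400.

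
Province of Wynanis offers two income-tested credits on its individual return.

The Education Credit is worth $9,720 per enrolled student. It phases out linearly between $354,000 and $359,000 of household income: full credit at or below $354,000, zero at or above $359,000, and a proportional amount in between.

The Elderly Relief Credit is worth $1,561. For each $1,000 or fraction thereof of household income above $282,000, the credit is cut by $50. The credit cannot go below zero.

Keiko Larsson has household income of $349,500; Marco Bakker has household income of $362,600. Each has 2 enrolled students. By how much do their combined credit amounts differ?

Keiko ($349,500): Education Credit: base = 2 × $9,720 = $19,440. $349,500 is at or below the $354,000 threshold, so the full $19,440 applies. Elderly Relief Credit: income exceeds $282,000 by $67,500 → 68 increments × $50 = $3,400 ≥ base, so the credit is $0. total $19,440 + $0 = $19,440
Marco ($362,600): Education Credit: base = 2 × $9,720 = $19,440. $362,600 is at or above $359,000, so the credit is $0. Elderly Relief Credit: income exceeds $282,000 by $80,600 → 81 increments × $50 = $4,050 ≥ base, so the credit is $0. total $0 + $0 = $0
Difference: |$19,440 − $0| = $19,440.

$19,440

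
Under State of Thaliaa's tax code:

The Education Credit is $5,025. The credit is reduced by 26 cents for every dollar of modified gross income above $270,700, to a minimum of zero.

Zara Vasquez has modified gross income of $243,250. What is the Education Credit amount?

Education Credit: $243,250 is at or below the $270,700 threshold, so the full $5,025 applies.

$5,025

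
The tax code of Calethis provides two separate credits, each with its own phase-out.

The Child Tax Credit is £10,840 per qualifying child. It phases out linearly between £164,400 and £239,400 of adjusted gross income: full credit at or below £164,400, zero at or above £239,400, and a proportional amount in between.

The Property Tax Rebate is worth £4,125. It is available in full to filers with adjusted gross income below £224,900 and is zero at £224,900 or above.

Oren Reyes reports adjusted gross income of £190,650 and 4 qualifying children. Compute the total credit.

Child Tax Credit: base = 4 × £10,840 = £43,360. £190,650 is £26,250 into a £75,000 phase-out range, leaving 48,750/75,000 of the credit: £43,360 × 48,750/75,000 = £28,184.
Property Tax Rebate: £190,650 is below the £224,900 cutoff, so the full £4,125 applies.
Total: £28,184 + £4,125 = £32,309.

£32,309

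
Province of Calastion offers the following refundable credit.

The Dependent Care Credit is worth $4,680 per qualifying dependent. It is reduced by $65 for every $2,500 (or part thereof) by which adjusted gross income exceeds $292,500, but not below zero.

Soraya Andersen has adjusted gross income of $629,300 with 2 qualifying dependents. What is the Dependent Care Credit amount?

$585

Dependent Care Credit: base = 2 × $4,680 = $9,360. income exceeds $292,500 by $336,800, which is 135 full-or-partial $2,500 increments; reduction = 135 × $65 = $8,775, leaving $585.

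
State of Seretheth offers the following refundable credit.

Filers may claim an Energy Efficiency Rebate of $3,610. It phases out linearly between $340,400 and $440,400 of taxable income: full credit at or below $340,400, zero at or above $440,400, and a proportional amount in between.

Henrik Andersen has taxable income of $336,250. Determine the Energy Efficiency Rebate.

$3,610

Energy Efficiency Rebate: $336,250 is at or below the $340,400 threshold, so the full $3,610 applies.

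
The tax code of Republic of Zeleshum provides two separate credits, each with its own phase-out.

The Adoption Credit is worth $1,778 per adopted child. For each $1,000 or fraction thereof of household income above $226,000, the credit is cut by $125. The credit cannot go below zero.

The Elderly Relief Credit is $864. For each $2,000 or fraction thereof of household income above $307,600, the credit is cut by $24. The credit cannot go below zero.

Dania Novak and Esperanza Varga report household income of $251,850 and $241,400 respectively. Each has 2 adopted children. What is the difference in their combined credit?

Dania ($251,850): Adoption Credit: base = 2 × $1,778 = $3,556. income exceeds $226,000 by $25,850, which is 26 full-or-partial $1,000 increments; reduction = 26 × $125 = $3,250, leaving $306. Elderly Relief Credit: $251,850 is at or below the $307,600 threshold, so the full $864 applies. total $306 + $864 = $1,170
Esperanza ($241,400): Adoption Credit: base = 2 × $1,778 = $3,556. income exceeds $226,000 by $15,400, which is 16 full-or-partial $1,000 increments; reduction = 16 × $125 = $2,000, leaving $1,556. Elderly Relief Credit: $241,400 is at or below the $307,600 threshold, so the full $864 applies. total $1,556 + $864 = $2,420
Difference: |$1,170 − $2,420| = $1,250.

$1,250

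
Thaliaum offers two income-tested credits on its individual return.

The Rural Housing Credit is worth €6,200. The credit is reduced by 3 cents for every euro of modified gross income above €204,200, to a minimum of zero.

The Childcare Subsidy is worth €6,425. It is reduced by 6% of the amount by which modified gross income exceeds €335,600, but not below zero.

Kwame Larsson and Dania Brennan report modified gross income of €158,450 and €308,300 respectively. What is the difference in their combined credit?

€3,123

Kwame (€158,450): Rural Housing Credit: €158,450 is at or below the €204,200 threshold, so the full €6,200 applies. Childcare Subsidy: €158,450 is at or below the €335,600 threshold, so the full €6,425 applies. total €6,200 + €6,425 = €12,625
Dania (€308,300): Rural Housing Credit: 3% of the €104,100 excess over €204,200 is €3,123; credit = €6,200 − €3,123 = €3,077. Childcare Subsidy: €308,300 is at or below the €335,600 threshold, so the full €6,425 applies. total €3,077 + €6,425 = €9,502
Difference: |€12,625 − €9,502| = €3,123.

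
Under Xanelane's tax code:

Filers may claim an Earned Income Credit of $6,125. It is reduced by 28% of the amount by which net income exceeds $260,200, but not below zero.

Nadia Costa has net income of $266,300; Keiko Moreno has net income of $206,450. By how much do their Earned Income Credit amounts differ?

$1,708

Nadia ($266,300): Earned Income Credit: 28% of the $6,100 excess over $260,200 is $1,708; credit = $6,125 − $1,708 = $4,417.
Keiko ($206,450): Earned Income Credit: $206,450 is at or below the $260,200 threshold, so the full $6,125 applies.
Difference: |$4,417 − $6,125| = $1,708.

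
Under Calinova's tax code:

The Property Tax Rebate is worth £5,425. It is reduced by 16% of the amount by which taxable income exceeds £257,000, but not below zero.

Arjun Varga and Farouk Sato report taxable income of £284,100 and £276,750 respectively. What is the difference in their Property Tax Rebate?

£1,176

Arjun (£284,100): Property Tax Rebate: 16% of the £27,100 excess over £257,000 is £4,336; credit = £5,425 − £4,336 = £1,089.
Farouk (£276,750): Property Tax Rebate: 16% of the £19,750 excess over £257,000 is £3,160; credit = £5,425 − £3,160 = £2,265.
Difference: |£1,089 − £2,265| = £1,176.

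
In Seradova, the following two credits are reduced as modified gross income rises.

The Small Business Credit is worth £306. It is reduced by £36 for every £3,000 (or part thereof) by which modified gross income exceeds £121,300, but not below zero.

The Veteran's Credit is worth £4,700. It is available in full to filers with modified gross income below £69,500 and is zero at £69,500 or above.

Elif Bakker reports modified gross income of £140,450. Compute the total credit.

£54

Small Business Credit: income exceeds £121,300 by £19,150, which is 7 full-or-partial £3,000 increments; reduction = 7 × £36 = £252, leaving £54.
Veteran's Credit: £140,450 meets or exceeds the £69,500 cutoff, so the credit is £0.
Total: £54 + £0 = £54.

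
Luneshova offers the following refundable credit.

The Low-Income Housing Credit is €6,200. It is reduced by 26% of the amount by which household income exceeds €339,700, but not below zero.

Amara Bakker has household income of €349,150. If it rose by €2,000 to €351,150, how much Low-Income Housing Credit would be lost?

At €349,150 — 26% of the €9,450 excess over €339,700 is €2,457; credit = €6,200 − €2,457 = €3,743.
At €351,150 — 26% of the €11,450 excess over €339,700 is €2,977; credit = €6,200 − €2,977 = €3,223.
Lost: €3,743 − €3,223 = €520.

€520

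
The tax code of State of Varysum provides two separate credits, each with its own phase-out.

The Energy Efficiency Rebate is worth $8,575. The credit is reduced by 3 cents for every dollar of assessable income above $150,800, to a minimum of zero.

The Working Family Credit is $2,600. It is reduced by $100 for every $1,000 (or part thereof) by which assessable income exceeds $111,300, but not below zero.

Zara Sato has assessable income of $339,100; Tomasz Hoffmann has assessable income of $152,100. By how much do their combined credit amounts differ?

Zara ($339,100): Energy Efficiency Rebate: 3% of the $188,300 excess over $150,800 is $5,649; credit = $8,575 − $5,649 = $2,926. Working Family Credit: income exceeds $111,300 by $227,800 → 228 increments × $100 = $22,800 ≥ base, so the credit is $0. total $2,926 + $0 = $2,926
Tomasz ($152,100): Energy Efficiency Rebate: 3% of the $1,300 excess over $150,800 is $39; credit = $8,575 − $39 = $8,536. Working Family Credit: income exceeds $111,300 by $40,800 → 41 increments × $100 = $4,100 ≥ base, so the credit is $0. total $8,536 + $0 = $8,536
Difference: |$2,926 − $8,536| = $5,610.

$5,610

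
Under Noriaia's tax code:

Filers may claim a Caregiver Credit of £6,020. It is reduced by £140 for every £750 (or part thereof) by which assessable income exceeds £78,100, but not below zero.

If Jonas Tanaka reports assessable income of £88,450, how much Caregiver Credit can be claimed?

Caregiver Credit: income exceeds £78,100 by £10,350, which is 14 full-or-partial £750 increments; reduction = 14 × £140 = £1,960, leaving £4,060.

£4,060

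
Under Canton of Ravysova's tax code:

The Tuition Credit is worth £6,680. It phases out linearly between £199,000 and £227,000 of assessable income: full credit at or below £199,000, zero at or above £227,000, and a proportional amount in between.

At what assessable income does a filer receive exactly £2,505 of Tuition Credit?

£216,500

£2,505 is 2,505/6,680 of the full £6,680, so 4,175/6,680 of the £28,000 range has been used: income = £199,000 + £28,000 × 4,175/6,680 = £216,500.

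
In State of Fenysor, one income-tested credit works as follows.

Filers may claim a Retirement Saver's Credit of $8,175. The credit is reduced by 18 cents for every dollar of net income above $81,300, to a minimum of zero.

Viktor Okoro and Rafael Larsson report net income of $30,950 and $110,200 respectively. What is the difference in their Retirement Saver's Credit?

$5,202

Viktor ($30,950): Retirement Saver's Credit: $30,950 is at or below the $81,300 threshold, so the full $8,175 applies.
Rafael ($110,200): Retirement Saver's Credit: 18% of the $28,900 excess over $81,300 is $5,202; credit = $8,175 − $5,202 = $2,973.
Difference: |$8,175 − $2,973| = $5,202.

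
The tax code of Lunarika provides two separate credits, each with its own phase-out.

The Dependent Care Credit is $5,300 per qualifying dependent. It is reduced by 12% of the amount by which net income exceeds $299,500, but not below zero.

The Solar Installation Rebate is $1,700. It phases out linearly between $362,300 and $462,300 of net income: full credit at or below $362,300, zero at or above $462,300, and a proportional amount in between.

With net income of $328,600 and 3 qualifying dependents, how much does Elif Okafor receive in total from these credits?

$14,108

Dependent Care Credit: base = 3 × $5,300 = $15,900. 12% of the $29,100 excess over $299,500 is $3,492; credit = $15,900 − $3,492 = $12,408.
Solar Installation Rebate: $328,600 is at or below the $362,300 threshold, so the full $1,700 applies.
Total: $12,408 + $1,700 = $14,108.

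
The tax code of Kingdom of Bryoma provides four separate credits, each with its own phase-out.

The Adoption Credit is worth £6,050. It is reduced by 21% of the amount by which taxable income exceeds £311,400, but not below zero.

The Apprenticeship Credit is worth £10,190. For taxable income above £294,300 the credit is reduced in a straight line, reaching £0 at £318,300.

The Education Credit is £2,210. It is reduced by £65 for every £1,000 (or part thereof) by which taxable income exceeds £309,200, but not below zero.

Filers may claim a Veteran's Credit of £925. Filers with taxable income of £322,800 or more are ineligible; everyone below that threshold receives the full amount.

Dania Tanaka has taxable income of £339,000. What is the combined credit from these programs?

Adoption Credit: 21% of the £27,600 excess over £311,400 is £5,796; credit = £6,050 − £5,796 = £254.
Apprenticeship Credit: £339,000 is at or above £318,300, so the credit is £0.
Education Credit: income exceeds £309,200 by £29,800, which is 30 full-or-partial £1,000 increments; reduction = 30 × £65 = £1,950, leaving £260.
Veteran's Credit: £339,000 meets or exceeds the £322,800 cutoff, so the credit is £0.
Total: £254 + £0 + £260 + £0 = £514.

£514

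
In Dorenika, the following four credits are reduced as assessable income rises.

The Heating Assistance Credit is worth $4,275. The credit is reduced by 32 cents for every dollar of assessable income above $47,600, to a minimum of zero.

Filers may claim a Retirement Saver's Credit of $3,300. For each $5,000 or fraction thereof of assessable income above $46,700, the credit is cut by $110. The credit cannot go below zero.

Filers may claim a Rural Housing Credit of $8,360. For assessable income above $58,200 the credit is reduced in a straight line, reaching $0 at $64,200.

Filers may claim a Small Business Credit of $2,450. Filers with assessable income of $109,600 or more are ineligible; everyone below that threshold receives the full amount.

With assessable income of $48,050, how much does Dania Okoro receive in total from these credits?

Heating Assistance Credit: 32% of the $450 excess over $47,600 is $144; credit = $4,275 − $144 = $4,131.
Retirement Saver's Credit: income exceeds $46,700 by $1,350, which is 1 full-or-partial $5,000 increment; reduction = 1 × $110 = $110, leaving $3,190.
Rural Housing Credit: $48,050 is at or below the $58,200 threshold, so the full $8,360 applies.
Small Business Credit: $48,050 is below the $109,600 cutoff, so the full $2,450 applies.
Total: $4,131 + $3,190 + $8,360 + $2,450 = $18,131.

$18,131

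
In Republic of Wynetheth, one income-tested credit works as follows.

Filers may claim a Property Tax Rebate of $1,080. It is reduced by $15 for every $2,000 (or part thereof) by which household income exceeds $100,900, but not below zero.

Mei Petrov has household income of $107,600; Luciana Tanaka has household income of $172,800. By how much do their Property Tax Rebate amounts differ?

$480

Mei ($107,600): Property Tax Rebate: income exceeds $100,900 by $6,700, which is 4 full-or-partial $2,000 increments; reduction = 4 × $15 = $60, leaving $1,020.
Luciana ($172,800): Property Tax Rebate: income exceeds $100,900 by $71,900, which is 36 full-or-partial $2,000 increments; reduction = 36 × $15 = $540, leaving $540.
Difference: |$1,020 − $540| = $480.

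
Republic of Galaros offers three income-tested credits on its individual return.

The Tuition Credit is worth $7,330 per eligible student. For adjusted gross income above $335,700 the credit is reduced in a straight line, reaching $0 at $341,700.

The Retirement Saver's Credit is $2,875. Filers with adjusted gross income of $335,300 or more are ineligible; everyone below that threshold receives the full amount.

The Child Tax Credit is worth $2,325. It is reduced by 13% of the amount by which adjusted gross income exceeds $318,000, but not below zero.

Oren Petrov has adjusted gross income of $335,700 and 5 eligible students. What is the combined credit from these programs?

Tuition Credit: base = 5 × $7,330 = $36,650. $335,700 is at or below the $335,700 threshold, so the full $36,650 applies.
Retirement Saver's Credit: $335,700 meets or exceeds the $335,300 cutoff, so the credit is $0.
Child Tax Credit: 13% of the $17,700 excess over $318,000 is $2,301; credit = $2,325 − $2,301 = $24.
Total: $36,650 + $0 + $24 = $36,674.

$36,674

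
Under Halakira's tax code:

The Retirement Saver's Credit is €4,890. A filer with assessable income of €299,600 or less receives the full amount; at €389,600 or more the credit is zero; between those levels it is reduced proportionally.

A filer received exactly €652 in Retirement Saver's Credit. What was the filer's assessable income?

€652 is 652/4,890 of the full €4,890, so 4,238/4,890 of the €90,000 range has been used: income = €299,600 + €90,000 × 4,238/4,890 = €377,600.

€377,600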